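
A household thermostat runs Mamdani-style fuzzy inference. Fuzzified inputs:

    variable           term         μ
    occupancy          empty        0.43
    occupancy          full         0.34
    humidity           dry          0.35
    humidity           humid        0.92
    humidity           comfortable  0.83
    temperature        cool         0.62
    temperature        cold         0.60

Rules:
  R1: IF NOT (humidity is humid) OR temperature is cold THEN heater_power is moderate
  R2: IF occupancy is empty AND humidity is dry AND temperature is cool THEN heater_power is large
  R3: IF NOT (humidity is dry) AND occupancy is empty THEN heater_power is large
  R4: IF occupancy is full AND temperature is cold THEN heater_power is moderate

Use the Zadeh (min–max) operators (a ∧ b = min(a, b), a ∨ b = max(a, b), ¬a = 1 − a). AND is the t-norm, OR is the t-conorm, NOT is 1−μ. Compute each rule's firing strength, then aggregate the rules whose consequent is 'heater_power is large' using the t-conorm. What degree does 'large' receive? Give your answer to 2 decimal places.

R1: ¬humid=1−0.92=0.08, cold=0.60; OR[max(a, b)] → w = 0.60
R2: empty=0.43, dry=0.35, cool=0.62; AND[min(a, b)] → w = 0.35
R3: ¬dry=1−0.35=0.65, empty=0.43; AND[min(a, b)] → w = 0.43
R4: full=0.34, cold=0.60; AND[min(a, b)] → w = 0.34
Rules with consequent 'large': {R2, R3} → strengths 0.35, 0.43
Aggregate via t-conorm [max(a, b)]: 0.43

0.43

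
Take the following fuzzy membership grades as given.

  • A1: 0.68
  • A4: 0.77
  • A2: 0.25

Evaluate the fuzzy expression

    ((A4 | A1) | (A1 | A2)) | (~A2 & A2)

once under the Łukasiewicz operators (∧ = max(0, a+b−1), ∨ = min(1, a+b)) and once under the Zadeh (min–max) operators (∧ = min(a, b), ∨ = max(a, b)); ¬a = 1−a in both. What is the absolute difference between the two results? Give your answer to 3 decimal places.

0.230

Under Łukasiewicz:
  A4 | A1 = min(1, a+b) on (0.77, 0.68) = 1.00
  A1 | A2 = min(1, a+b) on (0.68, 0.25) = 0.93
  (A4 | A1) | (A1 | A2) = min(1, a+b) on (1.00, 0.93) = 1.00
  ~A2 = 1 − 0.25 = 0.75
  ~A2 & A2 = max(0, a+b−1) on (0.75, 0.25) = 0.00
  ((A4 | A1) | (A1 | A2)) | (~A2 & A2) = min(1, a+b) on (1.00, 0.00) = 1.00
  → value = 1.0000
Under Zadeh (min–max):
  A4 | A1 = max(a, b) on (0.77, 0.68) = 0.77
  A1 | A2 = max(a, b) on (0.68, 0.25) = 0.68
  (A4 | A1) | (A1 | A2) = max(a, b) on (0.77, 0.68) = 0.77
  ~A2 = 1 − 0.25 = 0.75
  ~A2 & A2 = min(a, b) on (0.75, 0.25) = 0.25
  ((A4 | A1) | (A1 | A2)) | (~A2 & A2) = max(a, b) on (0.77, 0.25) = 0.77
  → value = 0.7700
|1.0000 − 0.7700| = 0.230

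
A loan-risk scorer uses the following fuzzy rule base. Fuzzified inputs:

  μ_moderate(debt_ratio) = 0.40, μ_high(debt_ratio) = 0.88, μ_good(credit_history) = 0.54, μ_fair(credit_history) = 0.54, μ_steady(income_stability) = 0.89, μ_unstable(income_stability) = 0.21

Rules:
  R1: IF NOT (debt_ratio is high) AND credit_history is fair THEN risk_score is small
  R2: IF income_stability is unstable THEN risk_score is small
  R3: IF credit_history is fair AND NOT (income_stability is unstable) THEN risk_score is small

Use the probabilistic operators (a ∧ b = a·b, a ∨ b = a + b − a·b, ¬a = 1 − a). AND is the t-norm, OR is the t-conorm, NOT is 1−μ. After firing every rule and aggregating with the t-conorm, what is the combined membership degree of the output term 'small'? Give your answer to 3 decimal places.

0.576

R1: ¬high=1−0.88=0.12, fair=0.54; AND[a·b] → w = 0.0648
R2: unstable=0.21 → w = 0.2100
R3: fair=0.54, ¬unstable=1−0.21=0.79; AND[a·b] → w = 0.4266
Rules with consequent 'small': {R1, R2, R3} → strengths 0.0648, 0.2100, 0.4266
Aggregate via t-conorm [a + b − a·b]: 0.5764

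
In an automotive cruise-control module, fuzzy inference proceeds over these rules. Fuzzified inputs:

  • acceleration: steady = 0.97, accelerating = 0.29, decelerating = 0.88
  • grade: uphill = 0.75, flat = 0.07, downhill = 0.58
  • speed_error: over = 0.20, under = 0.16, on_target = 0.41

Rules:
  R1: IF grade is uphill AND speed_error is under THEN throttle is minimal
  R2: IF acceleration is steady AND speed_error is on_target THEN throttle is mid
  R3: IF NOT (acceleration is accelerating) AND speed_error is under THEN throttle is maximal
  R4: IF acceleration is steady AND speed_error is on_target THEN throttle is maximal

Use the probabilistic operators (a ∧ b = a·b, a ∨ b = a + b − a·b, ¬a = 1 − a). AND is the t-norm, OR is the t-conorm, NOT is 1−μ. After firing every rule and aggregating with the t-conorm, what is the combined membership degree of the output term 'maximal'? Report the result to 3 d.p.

R1: uphill=0.75, under=0.16; AND[a·b] → w = 0.1200
R2: steady=0.97, on_target=0.41; AND[a·b] → w = 0.3977
R3: ¬accelerating=1−0.29=0.71, under=0.16; AND[a·b] → w = 0.1136
R4: steady=0.97, on_target=0.41; AND[a·b] → w = 0.3977
Rules with consequent 'maximal': {R3, R4} → strengths 0.1136, 0.3977
Aggregate via t-conorm [a + b − a·b]: 0.4661

0.466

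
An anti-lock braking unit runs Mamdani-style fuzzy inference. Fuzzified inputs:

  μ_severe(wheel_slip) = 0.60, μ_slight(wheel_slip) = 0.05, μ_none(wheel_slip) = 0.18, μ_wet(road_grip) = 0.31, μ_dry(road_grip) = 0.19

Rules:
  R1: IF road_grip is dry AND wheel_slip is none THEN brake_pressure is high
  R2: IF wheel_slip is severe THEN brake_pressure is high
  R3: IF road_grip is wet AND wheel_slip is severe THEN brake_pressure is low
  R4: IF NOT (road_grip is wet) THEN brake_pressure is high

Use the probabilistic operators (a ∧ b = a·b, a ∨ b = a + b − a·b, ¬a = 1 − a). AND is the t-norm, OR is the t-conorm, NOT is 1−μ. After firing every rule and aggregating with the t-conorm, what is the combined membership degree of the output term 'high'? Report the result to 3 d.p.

0.880

R1: dry=0.19, none=0.18; AND[a·b] → w = 0.0342
R2: severe=0.60 → w = 0.6000
R3: wet=0.31, severe=0.60; AND[a·b] → w = 0.1860
R4: ¬wet=1−0.31=0.69 → w = 0.6900
Rules with consequent 'high': {R1, R2, R4} → strengths 0.0342, 0.6000, 0.6900
Aggregate via t-conorm [a + b − a·b]: 0.8802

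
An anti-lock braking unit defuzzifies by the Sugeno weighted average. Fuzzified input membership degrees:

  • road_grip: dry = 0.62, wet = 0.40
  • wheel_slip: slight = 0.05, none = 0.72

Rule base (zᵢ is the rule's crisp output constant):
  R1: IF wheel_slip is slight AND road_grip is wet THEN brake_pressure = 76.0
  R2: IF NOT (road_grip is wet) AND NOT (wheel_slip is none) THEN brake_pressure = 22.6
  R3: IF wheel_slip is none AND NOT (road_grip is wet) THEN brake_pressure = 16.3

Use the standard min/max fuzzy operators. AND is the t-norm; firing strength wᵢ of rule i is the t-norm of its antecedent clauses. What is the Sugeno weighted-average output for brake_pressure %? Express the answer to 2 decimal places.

R1 (z=76.0): slight=0.05, wet=0.40; AND[min(a, b)] → w = 0.05
R2 (z=22.6): ¬wet=1−0.40=0.60, ¬none=1−0.72=0.28; AND[min(a, b)] → w = 0.28
R3 (z=16.3): none=0.72, ¬wet=1−0.40=0.60; AND[min(a, b)] → w = 0.60
Weighted average = (0.05·76.0 + 0.28·22.6 + 0.60·16.3) / (0.05 + 0.28 + 0.60)
  = 19.9080 / 0.9300 = 21.41

21.41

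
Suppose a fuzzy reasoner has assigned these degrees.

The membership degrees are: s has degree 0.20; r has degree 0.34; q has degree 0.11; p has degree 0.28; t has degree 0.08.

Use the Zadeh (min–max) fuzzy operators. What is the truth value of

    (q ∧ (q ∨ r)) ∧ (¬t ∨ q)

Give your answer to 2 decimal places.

0.11

q ∨ r = max(a, b) on (0.11, 0.34) = 0.34
q ∧ (q ∨ r) = min(a, b) on (0.11, 0.34) = 0.11
¬t = 1 − 0.08 = 0.92
¬t ∨ q = max(a, b) on (0.92, 0.11) = 0.92
(q ∧ (q ∨ r)) ∧ (¬t ∨ q) = min(a, b) on (0.11, 0.92) = 0.11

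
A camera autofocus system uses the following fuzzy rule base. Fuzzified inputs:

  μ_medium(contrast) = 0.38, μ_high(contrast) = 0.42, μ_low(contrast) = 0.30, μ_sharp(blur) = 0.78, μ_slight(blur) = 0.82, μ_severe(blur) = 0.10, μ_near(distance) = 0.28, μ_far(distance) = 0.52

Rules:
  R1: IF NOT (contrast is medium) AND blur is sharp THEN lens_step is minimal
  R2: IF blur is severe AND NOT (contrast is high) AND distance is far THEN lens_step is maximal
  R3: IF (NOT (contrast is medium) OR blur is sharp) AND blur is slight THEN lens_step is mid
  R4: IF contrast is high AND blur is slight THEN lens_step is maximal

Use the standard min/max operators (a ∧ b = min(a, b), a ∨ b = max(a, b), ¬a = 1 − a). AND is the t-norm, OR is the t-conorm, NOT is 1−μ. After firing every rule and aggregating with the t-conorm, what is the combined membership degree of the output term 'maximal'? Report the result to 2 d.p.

R1: ¬medium=1−0.38=0.62, sharp=0.78; AND[min(a, b)] → w = 0.62
R2: severe=0.10, ¬high=1−0.42=0.58, far=0.52; AND[min(a, b)] → w = 0.10
R3: (¬medium=1−0.38=0.62 OR sharp=0.78) = 0.78; AND[min(a, b)] with slight=0.82 → w = 0.78
R4: high=0.42, slight=0.82; AND[min(a, b)] → w = 0.42
Rules with consequent 'maximal': {R2, R4} → strengths 0.10, 0.42
Aggregate via t-conorm [max(a, b)]: 0.42

0.42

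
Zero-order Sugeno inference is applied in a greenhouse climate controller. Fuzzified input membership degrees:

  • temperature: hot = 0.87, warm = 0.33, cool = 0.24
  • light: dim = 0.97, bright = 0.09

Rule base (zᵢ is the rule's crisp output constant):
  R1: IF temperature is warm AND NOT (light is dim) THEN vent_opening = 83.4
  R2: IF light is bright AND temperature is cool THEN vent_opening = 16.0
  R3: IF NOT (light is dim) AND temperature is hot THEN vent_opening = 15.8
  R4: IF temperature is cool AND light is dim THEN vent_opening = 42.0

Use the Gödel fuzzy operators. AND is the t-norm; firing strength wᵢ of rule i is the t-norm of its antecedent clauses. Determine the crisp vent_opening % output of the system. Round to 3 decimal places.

37.169

R1 (z=83.4): warm=0.33, ¬dim=1−0.97=0.03; AND[min(a, b)] → w = 0.03
R2 (z=16.0): bright=0.09, cool=0.24; AND[min(a, b)] → w = 0.09
R3 (z=15.8): ¬dim=1−0.97=0.03, hot=0.87; AND[min(a, b)] → w = 0.03
R4 (z=42.0): cool=0.24, dim=0.97; AND[min(a, b)] → w = 0.24
Weighted average = (0.03·83.4 + 0.09·16.0 + 0.03·15.8 + 0.24·42.0) / (0.03 + 0.09 + 0.03 + 0.24)
  = 14.4960 / 0.3900 = 37.169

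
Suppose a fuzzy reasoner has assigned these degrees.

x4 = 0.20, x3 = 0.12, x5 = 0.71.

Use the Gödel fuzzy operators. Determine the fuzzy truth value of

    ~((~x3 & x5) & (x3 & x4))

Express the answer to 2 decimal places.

0.88

~x3 = 1 − 0.12 = 0.88
~x3 & x5 = min(a, b) on (0.88, 0.71) = 0.71
x3 & x4 = min(a, b) on (0.12, 0.20) = 0.12
(~x3 & x5) & (x3 & x4) = min(a, b) on (0.71, 0.12) = 0.12
~((~x3 & x5) & (x3 & x4)) = 1 − 0.12 = 0.88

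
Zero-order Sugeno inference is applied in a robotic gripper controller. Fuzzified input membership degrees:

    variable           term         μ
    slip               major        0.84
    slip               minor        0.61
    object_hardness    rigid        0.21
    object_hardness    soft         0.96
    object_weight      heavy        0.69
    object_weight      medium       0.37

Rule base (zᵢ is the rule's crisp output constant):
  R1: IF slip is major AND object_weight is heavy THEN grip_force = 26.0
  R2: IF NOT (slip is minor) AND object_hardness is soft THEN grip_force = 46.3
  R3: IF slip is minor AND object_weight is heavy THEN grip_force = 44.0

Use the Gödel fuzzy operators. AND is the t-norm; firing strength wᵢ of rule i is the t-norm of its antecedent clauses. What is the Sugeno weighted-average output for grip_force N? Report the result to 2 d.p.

R1 (z=26.0): major=0.84, heavy=0.69; AND[min(a, b)] → w = 0.69
R2 (z=46.3): ¬minor=1−0.61=0.39, soft=0.96; AND[min(a, b)] → w = 0.39
R3 (z=44.0): minor=0.61, heavy=0.69; AND[min(a, b)] → w = 0.61
Weighted average = (0.69·26.0 + 0.39·46.3 + 0.61·44.0) / (0.69 + 0.39 + 0.61)
  = 62.8370 / 1.6900 = 37.18

37.18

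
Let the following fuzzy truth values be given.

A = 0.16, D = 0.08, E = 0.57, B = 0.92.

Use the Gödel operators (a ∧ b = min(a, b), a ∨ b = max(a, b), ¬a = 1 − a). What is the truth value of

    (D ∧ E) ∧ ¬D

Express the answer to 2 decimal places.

0.08

D ∧ E = min(a, b) on (0.08, 0.57) = 0.08
¬D = 1 − 0.08 = 0.92
(D ∧ E) ∧ ¬D = min(a, b) on (0.08, 0.92) = 0.08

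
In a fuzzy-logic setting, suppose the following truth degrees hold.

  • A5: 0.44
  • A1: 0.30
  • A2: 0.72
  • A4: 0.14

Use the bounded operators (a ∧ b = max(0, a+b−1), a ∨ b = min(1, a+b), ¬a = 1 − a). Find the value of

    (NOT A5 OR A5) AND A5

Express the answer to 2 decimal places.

NOT A5 = 1 − 0.44 = 0.56
NOT A5 OR A5 = min(1, a+b) on (0.56, 0.44) = 1.00
(NOT A5 OR A5) AND A5 = max(0, a+b−1) on (1.00, 0.44) = 0.44

0.44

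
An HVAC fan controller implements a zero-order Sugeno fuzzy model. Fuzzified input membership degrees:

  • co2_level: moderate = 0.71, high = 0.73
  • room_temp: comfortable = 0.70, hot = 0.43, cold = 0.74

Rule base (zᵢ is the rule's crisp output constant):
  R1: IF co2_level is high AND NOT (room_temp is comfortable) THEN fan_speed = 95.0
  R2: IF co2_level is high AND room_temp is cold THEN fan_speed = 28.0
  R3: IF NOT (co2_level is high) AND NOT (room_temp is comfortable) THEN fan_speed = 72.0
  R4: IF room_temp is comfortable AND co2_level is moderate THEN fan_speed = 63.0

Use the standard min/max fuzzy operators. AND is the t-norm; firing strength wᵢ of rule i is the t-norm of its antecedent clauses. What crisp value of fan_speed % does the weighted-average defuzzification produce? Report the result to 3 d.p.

56.240

R1 (z=95.0): high=0.73, ¬comfortable=1−0.70=0.30; AND[min(a, b)] → w = 0.30
R2 (z=28.0): high=0.73, cold=0.74; AND[min(a, b)] → w = 0.73
R3 (z=72.0): ¬high=1−0.73=0.27, ¬comfortable=1−0.70=0.30; AND[min(a, b)] → w = 0.27
R4 (z=63.0): comfortable=0.70, moderate=0.71; AND[min(a, b)] → w = 0.70
Weighted average = (0.30·95.0 + 0.73·28.0 + 0.27·72.0 + 0.70·63.0) / (0.30 + 0.73 + 0.27 + 0.70)
  = 112.4800 / 2.0000 = 56.240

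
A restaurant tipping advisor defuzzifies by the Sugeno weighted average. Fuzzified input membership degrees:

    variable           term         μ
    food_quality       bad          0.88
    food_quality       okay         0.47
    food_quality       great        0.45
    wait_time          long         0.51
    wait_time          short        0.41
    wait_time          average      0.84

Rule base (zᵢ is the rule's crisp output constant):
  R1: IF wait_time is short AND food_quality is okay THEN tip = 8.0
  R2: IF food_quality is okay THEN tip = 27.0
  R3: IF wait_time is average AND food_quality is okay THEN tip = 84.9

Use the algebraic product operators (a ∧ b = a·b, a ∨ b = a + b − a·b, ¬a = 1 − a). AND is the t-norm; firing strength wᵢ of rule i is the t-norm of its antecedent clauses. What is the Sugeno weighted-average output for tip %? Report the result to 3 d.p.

R1 (z=8.0): short=0.41, okay=0.47; AND[a·b] → w = 0.1927
R2 (z=27.0): okay=0.47 → w = 0.4700
R3 (z=84.9): average=0.84, okay=0.47; AND[a·b] → w = 0.3948
Weighted average = (0.1927·8.0 + 0.4700·27.0 + 0.3948·84.9) / (0.1927 + 0.4700 + 0.3948)
  = 47.7501 / 1.0575 = 45.154

45.154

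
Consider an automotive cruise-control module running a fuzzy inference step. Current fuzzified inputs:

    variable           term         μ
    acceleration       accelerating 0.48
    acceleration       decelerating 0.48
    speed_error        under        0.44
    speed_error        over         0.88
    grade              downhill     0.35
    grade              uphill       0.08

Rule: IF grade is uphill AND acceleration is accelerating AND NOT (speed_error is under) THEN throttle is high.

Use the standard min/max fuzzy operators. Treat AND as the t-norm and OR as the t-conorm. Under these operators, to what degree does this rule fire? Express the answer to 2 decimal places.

firing strength: uphill=0.08, accelerating=0.48, ¬under=1−0.44=0.56; AND[min(a, b)] → w = 0.08

0.08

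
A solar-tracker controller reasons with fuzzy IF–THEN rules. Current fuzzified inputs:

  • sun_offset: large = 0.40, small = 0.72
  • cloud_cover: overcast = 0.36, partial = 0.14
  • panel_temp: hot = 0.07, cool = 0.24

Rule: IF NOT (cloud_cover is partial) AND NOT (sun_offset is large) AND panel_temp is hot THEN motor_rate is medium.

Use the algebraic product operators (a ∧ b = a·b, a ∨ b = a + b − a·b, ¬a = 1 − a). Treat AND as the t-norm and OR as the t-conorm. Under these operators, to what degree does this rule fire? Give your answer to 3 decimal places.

firing strength: ¬partial=1−0.14=0.86, ¬large=1−0.40=0.60, hot=0.07; AND[a·b] → w = 0.0361

0.036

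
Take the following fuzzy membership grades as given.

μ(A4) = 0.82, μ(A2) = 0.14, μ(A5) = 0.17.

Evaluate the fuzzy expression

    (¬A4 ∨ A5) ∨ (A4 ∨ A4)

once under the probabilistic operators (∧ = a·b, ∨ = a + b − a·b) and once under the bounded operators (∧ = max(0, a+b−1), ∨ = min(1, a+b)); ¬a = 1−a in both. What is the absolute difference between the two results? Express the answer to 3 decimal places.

0.022

Under probabilistic:
  ¬A4 = 1 − 0.8200 = 0.1800
  ¬A4 ∨ A5 = a + b − a·b on (0.1800, 0.1700) = 0.3194
  A4 ∨ A4 = a + b − a·b on (0.8200, 0.8200) = 0.9676
  (¬A4 ∨ A5) ∨ (A4 ∨ A4) = a + b − a·b on (0.3194, 0.9676) = 0.9779
  → value = 0.9779
Under bounded:
  ¬A4 = 1 − 0.82 = 0.18
  ¬A4 ∨ A5 = min(1, a+b) on (0.18, 0.17) = 0.35
  A4 ∨ A4 = min(1, a+b) on (0.82, 0.82) = 1.00
  (¬A4 ∨ A5) ∨ (A4 ∨ A4) = min(1, a+b) on (0.35, 1.00) = 1.00
  → value = 1.0000
|0.9779 − 1.0000| = 0.022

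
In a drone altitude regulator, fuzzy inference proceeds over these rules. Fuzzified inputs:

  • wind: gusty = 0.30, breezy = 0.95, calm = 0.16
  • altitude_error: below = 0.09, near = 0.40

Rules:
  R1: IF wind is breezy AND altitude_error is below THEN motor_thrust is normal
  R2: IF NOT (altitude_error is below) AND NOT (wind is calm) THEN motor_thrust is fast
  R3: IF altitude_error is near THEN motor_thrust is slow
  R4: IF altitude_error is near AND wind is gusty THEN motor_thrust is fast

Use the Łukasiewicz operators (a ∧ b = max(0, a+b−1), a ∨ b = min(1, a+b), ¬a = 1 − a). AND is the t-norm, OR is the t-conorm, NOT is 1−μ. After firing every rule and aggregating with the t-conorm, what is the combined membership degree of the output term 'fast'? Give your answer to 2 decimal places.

R1: breezy=0.95, below=0.09; AND[max(0, a+b−1)] → w = 0.04
R2: ¬below=1−0.09=0.91, ¬calm=1−0.16=0.84; AND[max(0, a+b−1)] → w = 0.75
R3: near=0.40 → w = 0.40
R4: near=0.40, gusty=0.30; AND[max(0, a+b−1)] → w = 0.00
Rules with consequent 'fast': {R2, R4} → strengths 0.75, 0.00
Aggregate via t-conorm [min(1, a+b)]: 0.75

0.75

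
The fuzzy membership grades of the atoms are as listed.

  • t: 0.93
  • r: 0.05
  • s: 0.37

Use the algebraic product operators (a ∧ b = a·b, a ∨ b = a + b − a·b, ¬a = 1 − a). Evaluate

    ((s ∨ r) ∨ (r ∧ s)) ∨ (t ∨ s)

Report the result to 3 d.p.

0.974

s ∨ r = a + b − a·b on (0.3700, 0.0500) = 0.4015
r ∧ s = a·b on (0.0500, 0.3700) = 0.0185
(s ∨ r) ∨ (r ∧ s) = a + b − a·b on (0.4015, 0.0185) = 0.4126
t ∨ s = a + b − a·b on (0.9300, 0.3700) = 0.9559
((s ∨ r) ∨ (r ∧ s)) ∨ (t ∨ s) = a + b − a·b on (0.4126, 0.9559) = 0.9741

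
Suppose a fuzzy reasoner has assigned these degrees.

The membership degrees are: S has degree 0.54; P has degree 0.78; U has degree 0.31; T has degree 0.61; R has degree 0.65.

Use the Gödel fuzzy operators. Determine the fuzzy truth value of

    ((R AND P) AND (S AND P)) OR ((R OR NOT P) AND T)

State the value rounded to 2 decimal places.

R AND P = min(a, b) on (0.65, 0.78) = 0.65
S AND P = min(a, b) on (0.54, 0.78) = 0.54
(R AND P) AND (S AND P) = min(a, b) on (0.65, 0.54) = 0.54
NOT P = 1 − 0.78 = 0.22
R OR NOT P = max(a, b) on (0.65, 0.22) = 0.65
(R OR NOT P) AND T = min(a, b) on (0.65, 0.61) = 0.61
((R AND P) AND (S AND P)) OR ((R OR NOT P) AND T) = max(a, b) on (0.54, 0.61) = 0.61

0.61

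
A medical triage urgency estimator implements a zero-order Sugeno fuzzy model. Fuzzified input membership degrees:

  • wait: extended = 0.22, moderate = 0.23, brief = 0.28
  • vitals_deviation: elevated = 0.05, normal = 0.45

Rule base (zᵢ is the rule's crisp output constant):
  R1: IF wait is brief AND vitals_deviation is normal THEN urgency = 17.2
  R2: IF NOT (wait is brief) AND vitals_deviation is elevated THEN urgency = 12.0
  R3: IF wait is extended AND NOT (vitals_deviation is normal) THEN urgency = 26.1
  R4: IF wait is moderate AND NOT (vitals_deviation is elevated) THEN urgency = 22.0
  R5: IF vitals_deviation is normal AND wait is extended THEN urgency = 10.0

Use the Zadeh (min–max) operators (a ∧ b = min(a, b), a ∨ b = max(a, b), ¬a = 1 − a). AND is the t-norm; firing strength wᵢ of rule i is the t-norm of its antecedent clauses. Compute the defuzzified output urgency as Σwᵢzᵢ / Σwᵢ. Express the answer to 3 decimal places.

R1 (z=17.2): brief=0.28, normal=0.45; AND[min(a, b)] → w = 0.28
R2 (z=12.0): ¬brief=1−0.28=0.72, elevated=0.05; AND[min(a, b)] → w = 0.05
R3 (z=26.1): extended=0.22, ¬normal=1−0.45=0.55; AND[min(a, b)] → w = 0.22
R4 (z=22.0): moderate=0.23, ¬elevated=1−0.05=0.95; AND[min(a, b)] → w = 0.23
R5 (z=10.0): normal=0.45, extended=0.22; AND[min(a, b)] → w = 0.22
Weighted average = (0.28·17.2 + 0.05·12.0 + 0.22·26.1 + 0.23·22.0 + 0.22·10.0) / (0.28 + 0.05 + 0.22 + 0.23 + 0.22)
  = 18.4180 / 1.0000 = 18.418

18.418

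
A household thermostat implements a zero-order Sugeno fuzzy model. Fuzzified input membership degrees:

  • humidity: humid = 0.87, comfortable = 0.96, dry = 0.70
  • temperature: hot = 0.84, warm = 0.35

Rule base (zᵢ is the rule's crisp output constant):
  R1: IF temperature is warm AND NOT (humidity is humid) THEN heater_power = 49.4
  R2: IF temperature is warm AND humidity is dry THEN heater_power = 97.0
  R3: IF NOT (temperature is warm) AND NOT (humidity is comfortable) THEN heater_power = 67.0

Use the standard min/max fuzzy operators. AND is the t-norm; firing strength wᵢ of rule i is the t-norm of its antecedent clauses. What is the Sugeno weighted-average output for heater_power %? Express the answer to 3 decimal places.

82.792

R1 (z=49.4): warm=0.35, ¬humid=1−0.87=0.13; AND[min(a, b)] → w = 0.13
R2 (z=97.0): warm=0.35, dry=0.70; AND[min(a, b)] → w = 0.35
R3 (z=67.0): ¬warm=1−0.35=0.65, ¬comfortable=1−0.96=0.04; AND[min(a, b)] → w = 0.04
Weighted average = (0.13·49.4 + 0.35·97.0 + 0.04·67.0) / (0.13 + 0.35 + 0.04)
  = 43.0520 / 0.5200 = 82.792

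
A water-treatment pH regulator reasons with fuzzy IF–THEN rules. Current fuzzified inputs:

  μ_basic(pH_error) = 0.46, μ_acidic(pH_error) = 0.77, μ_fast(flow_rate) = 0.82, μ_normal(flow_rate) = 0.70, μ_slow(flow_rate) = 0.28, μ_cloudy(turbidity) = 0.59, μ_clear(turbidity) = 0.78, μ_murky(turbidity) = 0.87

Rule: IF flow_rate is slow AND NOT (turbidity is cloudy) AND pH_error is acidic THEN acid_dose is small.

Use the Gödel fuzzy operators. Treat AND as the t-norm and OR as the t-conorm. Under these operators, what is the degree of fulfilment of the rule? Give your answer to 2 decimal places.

0.28

firing strength: slow=0.28, ¬cloudy=1−0.59=0.41, acidic=0.77; AND[min(a, b)] → w = 0.28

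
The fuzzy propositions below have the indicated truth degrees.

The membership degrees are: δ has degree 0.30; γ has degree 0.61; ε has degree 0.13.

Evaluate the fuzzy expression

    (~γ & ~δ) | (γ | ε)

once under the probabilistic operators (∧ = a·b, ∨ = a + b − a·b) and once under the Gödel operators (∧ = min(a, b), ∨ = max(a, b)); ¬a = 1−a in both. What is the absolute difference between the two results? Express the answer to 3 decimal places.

Under probabilistic:
  ~γ = 1 − 0.6100 = 0.3900
  ~δ = 1 − 0.3000 = 0.7000
  ~γ & ~δ = a·b on (0.3900, 0.7000) = 0.2730
  γ | ε = a + b − a·b on (0.6100, 0.1300) = 0.6607
  (~γ & ~δ) | (γ | ε) = a + b − a·b on (0.2730, 0.6607) = 0.7533
  → value = 0.7533
Under Gödel:
  ~γ = 1 − 0.61 = 0.39
  ~δ = 1 − 0.30 = 0.70
  ~γ & ~δ = min(a, b) on (0.39, 0.70) = 0.39
  γ | ε = max(a, b) on (0.61, 0.13) = 0.61
  (~γ & ~δ) | (γ | ε) = max(a, b) on (0.39, 0.61) = 0.61
  → value = 0.6100
|0.7533 − 0.6100| = 0.143

0.143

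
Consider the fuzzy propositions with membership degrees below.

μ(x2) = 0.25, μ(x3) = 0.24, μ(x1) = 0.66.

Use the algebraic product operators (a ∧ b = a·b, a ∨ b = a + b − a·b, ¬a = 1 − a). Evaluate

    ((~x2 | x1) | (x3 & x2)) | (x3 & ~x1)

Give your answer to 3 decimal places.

0.927

~x2 = 1 − 0.2500 = 0.7500
~x2 | x1 = a + b − a·b on (0.7500, 0.6600) = 0.9150
x3 & x2 = a·b on (0.2400, 0.2500) = 0.0600
(~x2 | x1) | (x3 & x2) = a + b − a·b on (0.9150, 0.0600) = 0.9201
~x1 = 1 − 0.6600 = 0.3400
x3 & ~x1 = a·b on (0.2400, 0.3400) = 0.0816
((~x2 | x1) | (x3 & x2)) | (x3 & ~x1) = a + b − a·b on (0.9201, 0.0816) = 0.9266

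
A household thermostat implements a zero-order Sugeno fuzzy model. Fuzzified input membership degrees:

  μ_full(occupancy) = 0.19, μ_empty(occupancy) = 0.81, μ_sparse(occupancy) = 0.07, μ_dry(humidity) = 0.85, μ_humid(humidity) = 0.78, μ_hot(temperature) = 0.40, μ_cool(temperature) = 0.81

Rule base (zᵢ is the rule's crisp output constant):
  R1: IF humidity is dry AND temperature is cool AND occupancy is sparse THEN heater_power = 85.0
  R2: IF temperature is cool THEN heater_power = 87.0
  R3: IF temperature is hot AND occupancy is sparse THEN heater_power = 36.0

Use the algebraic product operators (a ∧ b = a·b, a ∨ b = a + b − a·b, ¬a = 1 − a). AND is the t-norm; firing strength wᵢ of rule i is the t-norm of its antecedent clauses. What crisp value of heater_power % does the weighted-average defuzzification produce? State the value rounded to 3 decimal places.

85.280

R1 (z=85.0): dry=0.85, cool=0.81, sparse=0.07; AND[a·b] → w = 0.0482
R2 (z=87.0): cool=0.81 → w = 0.8100
R3 (z=36.0): hot=0.40, sparse=0.07; AND[a·b] → w = 0.0280
Weighted average = (0.0482·85.0 + 0.8100·87.0 + 0.0280·36.0) / (0.0482 + 0.8100 + 0.0280)
  = 75.5746 / 0.8862 = 85.280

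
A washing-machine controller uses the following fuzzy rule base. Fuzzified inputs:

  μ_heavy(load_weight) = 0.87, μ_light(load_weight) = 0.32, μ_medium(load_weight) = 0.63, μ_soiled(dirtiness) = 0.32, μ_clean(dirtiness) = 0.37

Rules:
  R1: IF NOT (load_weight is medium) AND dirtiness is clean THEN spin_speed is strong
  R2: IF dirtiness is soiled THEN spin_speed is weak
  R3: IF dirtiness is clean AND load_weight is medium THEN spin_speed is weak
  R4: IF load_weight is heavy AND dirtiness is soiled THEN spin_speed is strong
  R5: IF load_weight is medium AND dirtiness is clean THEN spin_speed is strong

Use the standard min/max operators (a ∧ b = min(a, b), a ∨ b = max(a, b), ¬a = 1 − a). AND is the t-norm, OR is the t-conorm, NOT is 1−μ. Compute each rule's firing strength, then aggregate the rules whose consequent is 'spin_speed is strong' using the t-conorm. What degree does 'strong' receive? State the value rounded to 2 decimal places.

R1: ¬medium=1−0.63=0.37, clean=0.37; AND[min(a, b)] → w = 0.37
R2: soiled=0.32 → w = 0.32
R3: clean=0.37, medium=0.63; AND[min(a, b)] → w = 0.37
R4: heavy=0.87, soiled=0.32; AND[min(a, b)] → w = 0.32
R5: medium=0.63, clean=0.37; AND[min(a, b)] → w = 0.37
Rules with consequent 'strong': {R1, R4, R5} → strengths 0.37, 0.32, 0.37
Aggregate via t-conorm [max(a, b)]: 0.37

0.37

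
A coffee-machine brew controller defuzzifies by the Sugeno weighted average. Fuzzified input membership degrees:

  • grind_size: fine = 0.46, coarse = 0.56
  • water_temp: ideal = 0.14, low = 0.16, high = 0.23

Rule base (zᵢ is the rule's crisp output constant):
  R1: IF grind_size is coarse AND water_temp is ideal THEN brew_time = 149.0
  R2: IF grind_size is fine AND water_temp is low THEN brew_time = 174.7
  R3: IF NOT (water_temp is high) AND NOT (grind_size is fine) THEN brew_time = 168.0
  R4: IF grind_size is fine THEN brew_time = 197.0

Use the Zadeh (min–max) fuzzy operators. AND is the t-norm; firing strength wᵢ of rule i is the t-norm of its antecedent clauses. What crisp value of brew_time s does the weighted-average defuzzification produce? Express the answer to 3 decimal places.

R1 (z=149.0): coarse=0.56, ideal=0.14; AND[min(a, b)] → w = 0.14
R2 (z=174.7): fine=0.46, low=0.16; AND[min(a, b)] → w = 0.16
R3 (z=168.0): ¬high=1−0.23=0.77, ¬fine=1−0.46=0.54; AND[min(a, b)] → w = 0.54
R4 (z=197.0): fine=0.46 → w = 0.46
Weighted average = (0.14·149.0 + 0.16·174.7 + 0.54·168.0 + 0.46·197.0) / (0.14 + 0.16 + 0.54 + 0.46)
  = 230.1520 / 1.3000 = 177.040

177.040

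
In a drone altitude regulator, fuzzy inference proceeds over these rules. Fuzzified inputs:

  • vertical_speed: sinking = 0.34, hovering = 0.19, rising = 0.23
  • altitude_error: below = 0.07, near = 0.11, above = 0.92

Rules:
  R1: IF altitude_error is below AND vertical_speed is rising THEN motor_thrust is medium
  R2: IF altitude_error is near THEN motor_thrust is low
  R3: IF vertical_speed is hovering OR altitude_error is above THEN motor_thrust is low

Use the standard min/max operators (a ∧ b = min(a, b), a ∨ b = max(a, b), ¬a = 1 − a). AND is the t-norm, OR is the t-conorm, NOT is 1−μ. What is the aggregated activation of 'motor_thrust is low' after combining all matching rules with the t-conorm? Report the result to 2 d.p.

R1: below=0.07, rising=0.23; AND[min(a, b)] → w = 0.07
R2: near=0.11 → w = 0.11
R3: hovering=0.19, above=0.92; OR[max(a, b)] → w = 0.92
Rules with consequent 'low': {R2, R3} → strengths 0.11, 0.92
Aggregate via t-conorm [max(a, b)]: 0.92

0.92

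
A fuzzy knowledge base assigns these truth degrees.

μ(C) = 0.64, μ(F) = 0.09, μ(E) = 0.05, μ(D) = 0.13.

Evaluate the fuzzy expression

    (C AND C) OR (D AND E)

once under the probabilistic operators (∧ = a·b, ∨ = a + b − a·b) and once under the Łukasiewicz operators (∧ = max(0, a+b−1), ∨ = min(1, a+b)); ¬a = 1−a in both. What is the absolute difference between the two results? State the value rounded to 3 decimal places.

0.133

Under probabilistic:
  C AND C = a·b on (0.6400, 0.6400) = 0.4096
  D AND E = a·b on (0.1300, 0.0500) = 0.0065
  (C AND C) OR (D AND E) = a + b − a·b on (0.4096, 0.0065) = 0.4134
  → value = 0.4134
Under Łukasiewicz:
  C AND C = max(0, a+b−1) on (0.64, 0.64) = 0.28
  D AND E = max(0, a+b−1) on (0.13, 0.05) = 0.00
  (C AND C) OR (D AND E) = min(1, a+b) on (0.28, 0.00) = 0.28
  → value = 0.2800
|0.4134 − 0.2800| = 0.133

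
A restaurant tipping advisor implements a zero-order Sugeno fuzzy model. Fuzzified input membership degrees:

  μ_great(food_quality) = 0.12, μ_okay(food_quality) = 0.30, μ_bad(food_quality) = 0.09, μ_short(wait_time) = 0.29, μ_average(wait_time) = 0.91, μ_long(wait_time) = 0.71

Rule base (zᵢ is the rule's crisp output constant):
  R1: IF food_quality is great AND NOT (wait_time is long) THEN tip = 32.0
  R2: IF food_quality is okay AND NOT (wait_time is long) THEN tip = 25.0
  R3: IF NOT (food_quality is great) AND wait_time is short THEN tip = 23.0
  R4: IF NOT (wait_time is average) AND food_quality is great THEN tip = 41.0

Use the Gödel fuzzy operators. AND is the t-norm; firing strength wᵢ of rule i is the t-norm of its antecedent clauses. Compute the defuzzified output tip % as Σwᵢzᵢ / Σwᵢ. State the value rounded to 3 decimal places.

R1 (z=32.0): great=0.12, ¬long=1−0.71=0.29; AND[min(a, b)] → w = 0.12
R2 (z=25.0): okay=0.30, ¬long=1−0.71=0.29; AND[min(a, b)] → w = 0.29
R3 (z=23.0): ¬great=1−0.12=0.88, short=0.29; AND[min(a, b)] → w = 0.29
R4 (z=41.0): ¬average=1−0.91=0.09, great=0.12; AND[min(a, b)] → w = 0.09
Weighted average = (0.12·32.0 + 0.29·25.0 + 0.29·23.0 + 0.09·41.0) / (0.12 + 0.29 + 0.29 + 0.09)
  = 21.4500 / 0.7900 = 27.152

27.152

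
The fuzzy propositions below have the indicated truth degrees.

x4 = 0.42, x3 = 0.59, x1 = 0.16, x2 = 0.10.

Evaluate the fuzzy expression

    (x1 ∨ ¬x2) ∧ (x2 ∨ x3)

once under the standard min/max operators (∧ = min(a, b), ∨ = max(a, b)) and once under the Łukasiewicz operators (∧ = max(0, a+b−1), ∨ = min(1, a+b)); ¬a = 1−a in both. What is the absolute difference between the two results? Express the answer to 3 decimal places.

0.100

Under standard min/max:
  ¬x2 = 1 − 0.10 = 0.90
  x1 ∨ ¬x2 = max(a, b) on (0.16, 0.90) = 0.90
  x2 ∨ x3 = max(a, b) on (0.10, 0.59) = 0.59
  (x1 ∨ ¬x2) ∧ (x2 ∨ x3) = min(a, b) on (0.90, 0.59) = 0.59
  → value = 0.5900
Under Łukasiewicz:
  ¬x2 = 1 − 0.10 = 0.90
  x1 ∨ ¬x2 = min(1, a+b) on (0.16, 0.90) = 1.00
  x2 ∨ x3 = min(1, a+b) on (0.10, 0.59) = 0.69
  (x1 ∨ ¬x2) ∧ (x2 ∨ x3) = max(0, a+b−1) on (1.00, 0.69) = 0.69
  → value = 0.6900
|0.5900 − 0.6900| = 0.100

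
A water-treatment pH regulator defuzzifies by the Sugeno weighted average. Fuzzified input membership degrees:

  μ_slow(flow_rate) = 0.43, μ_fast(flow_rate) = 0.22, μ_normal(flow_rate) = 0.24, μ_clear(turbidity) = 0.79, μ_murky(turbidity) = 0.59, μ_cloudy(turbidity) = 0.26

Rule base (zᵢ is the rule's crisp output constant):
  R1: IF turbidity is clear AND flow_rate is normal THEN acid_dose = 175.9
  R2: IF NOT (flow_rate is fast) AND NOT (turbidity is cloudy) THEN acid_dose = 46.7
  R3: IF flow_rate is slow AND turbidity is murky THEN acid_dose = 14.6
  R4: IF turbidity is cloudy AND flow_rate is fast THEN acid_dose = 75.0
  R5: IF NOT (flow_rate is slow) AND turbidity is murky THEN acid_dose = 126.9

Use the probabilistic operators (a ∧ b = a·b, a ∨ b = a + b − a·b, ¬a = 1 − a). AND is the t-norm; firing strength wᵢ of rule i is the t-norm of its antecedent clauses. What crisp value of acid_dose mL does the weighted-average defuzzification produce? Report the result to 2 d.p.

78.48

R1 (z=175.9): clear=0.79, normal=0.24; AND[a·b] → w = 0.1896
R2 (z=46.7): ¬fast=1−0.22=0.78, ¬cloudy=1−0.26=0.74; AND[a·b] → w = 0.5772
R3 (z=14.6): slow=0.43, murky=0.59; AND[a·b] → w = 0.2537
R4 (z=75.0): cloudy=0.26, fast=0.22; AND[a·b] → w = 0.0572
R5 (z=126.9): ¬slow=1−0.43=0.57, murky=0.59; AND[a·b] → w = 0.3363
Weighted average = (0.1896·175.9 + 0.5772·46.7 + 0.2537·14.6 + 0.0572·75.0 + 0.3363·126.9) / (0.1896 + 0.5772 + 0.2537 + 0.0572 + 0.3363)
  = 110.9764 / 1.4140 = 78.48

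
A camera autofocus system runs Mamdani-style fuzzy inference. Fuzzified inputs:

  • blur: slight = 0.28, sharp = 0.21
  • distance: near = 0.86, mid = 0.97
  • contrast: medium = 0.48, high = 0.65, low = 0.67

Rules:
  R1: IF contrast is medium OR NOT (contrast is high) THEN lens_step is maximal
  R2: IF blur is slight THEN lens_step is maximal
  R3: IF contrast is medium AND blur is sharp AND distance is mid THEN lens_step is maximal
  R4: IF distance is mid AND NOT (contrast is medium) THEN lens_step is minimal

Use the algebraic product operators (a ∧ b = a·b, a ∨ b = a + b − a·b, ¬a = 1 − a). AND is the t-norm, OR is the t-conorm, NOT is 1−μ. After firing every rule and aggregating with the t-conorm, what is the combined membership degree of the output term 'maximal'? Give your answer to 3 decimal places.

R1: medium=0.48, ¬high=1−0.65=0.35; OR[a + b − a·b] → w = 0.6620
R2: slight=0.28 → w = 0.2800
R3: medium=0.48, sharp=0.21, mid=0.97; AND[a·b] → w = 0.0978
R4: mid=0.97, ¬medium=1−0.48=0.52; AND[a·b] → w = 0.5044
Rules with consequent 'maximal': {R1, R2, R3} → strengths 0.6620, 0.2800, 0.0978
Aggregate via t-conorm [a + b − a·b]: 0.7804

0.780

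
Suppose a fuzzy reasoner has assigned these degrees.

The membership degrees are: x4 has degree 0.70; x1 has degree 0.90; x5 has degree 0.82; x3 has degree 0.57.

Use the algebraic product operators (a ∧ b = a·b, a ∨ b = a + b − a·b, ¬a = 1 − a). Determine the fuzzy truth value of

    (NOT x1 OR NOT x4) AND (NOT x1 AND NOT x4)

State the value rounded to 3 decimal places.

NOT x1 = 1 − 0.9000 = 0.1000
NOT x4 = 1 − 0.7000 = 0.3000
NOT x1 OR NOT x4 = a + b − a·b on (0.1000, 0.3000) = 0.3700
NOT x1 = 1 − 0.9000 = 0.1000
NOT x4 = 1 − 0.7000 = 0.3000
NOT x1 AND NOT x4 = a·b on (0.1000, 0.3000) = 0.0300
(NOT x1 OR NOT x4) AND (NOT x1 AND NOT x4) = a·b on (0.3700, 0.0300) = 0.0111

0.011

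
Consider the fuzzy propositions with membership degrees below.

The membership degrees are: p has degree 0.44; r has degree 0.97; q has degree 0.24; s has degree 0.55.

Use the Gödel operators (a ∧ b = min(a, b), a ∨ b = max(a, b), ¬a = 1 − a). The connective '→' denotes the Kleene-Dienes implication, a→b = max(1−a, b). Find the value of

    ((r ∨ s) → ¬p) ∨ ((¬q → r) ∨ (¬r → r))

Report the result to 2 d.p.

0.97

r ∨ s = max(a, b) on (0.97, 0.55) = 0.97
¬p = 1 − 0.44 = 0.56
(r ∨ s) → ¬p  [Kleene-Dienes: max(1−a, b)] with a=0.97, b=0.56 → 0.56
¬q = 1 − 0.24 = 0.76
¬q → r  [Kleene-Dienes: max(1−a, b)] with a=0.76, b=0.97 → 0.97
¬r = 1 − 0.97 = 0.03
¬r → r  [Kleene-Dienes: max(1−a, b)] with a=0.03, b=0.97 → 0.97
(¬q → r) ∨ (¬r → r) = max(a, b) on (0.97, 0.97) = 0.97
((r ∨ s) → ¬p) ∨ ((¬q → r) ∨ (¬r → r)) = max(a, b) on (0.56, 0.97) = 0.97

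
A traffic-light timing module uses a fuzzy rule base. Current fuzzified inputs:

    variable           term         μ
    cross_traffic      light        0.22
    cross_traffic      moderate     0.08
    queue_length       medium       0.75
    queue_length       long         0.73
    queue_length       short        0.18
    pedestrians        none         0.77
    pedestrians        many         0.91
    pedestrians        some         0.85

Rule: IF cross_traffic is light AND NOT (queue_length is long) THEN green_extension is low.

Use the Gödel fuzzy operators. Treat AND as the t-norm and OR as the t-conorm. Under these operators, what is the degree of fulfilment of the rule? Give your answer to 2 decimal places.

firing strength: light=0.22, ¬long=1−0.73=0.27; AND[min(a, b)] → w = 0.22

0.22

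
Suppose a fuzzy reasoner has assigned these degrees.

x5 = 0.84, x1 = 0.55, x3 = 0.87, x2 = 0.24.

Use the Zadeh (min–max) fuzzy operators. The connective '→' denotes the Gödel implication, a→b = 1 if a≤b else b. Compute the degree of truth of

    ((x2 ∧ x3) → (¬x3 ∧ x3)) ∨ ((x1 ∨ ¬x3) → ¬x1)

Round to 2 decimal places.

x2 ∧ x3 = min(a, b) on (0.24, 0.87) = 0.24
¬x3 = 1 − 0.87 = 0.13
¬x3 ∧ x3 = min(a, b) on (0.13, 0.87) = 0.13
(x2 ∧ x3) → (¬x3 ∧ x3)  [Gödel: 1 if a≤b else b] with a=0.24, b=0.13 → 0.13
¬x3 = 1 − 0.87 = 0.13
x1 ∨ ¬x3 = max(a, b) on (0.55, 0.13) = 0.55
¬x1 = 1 − 0.55 = 0.45
(x1 ∨ ¬x3) → ¬x1  [Gödel: 1 if a≤b else b] with a=0.55, b=0.45 → 0.45
((x2 ∧ x3) → (¬x3 ∧ x3)) ∨ ((x1 ∨ ¬x3) → ¬x1) = max(a, b) on (0.13, 0.45) = 0.45

0.45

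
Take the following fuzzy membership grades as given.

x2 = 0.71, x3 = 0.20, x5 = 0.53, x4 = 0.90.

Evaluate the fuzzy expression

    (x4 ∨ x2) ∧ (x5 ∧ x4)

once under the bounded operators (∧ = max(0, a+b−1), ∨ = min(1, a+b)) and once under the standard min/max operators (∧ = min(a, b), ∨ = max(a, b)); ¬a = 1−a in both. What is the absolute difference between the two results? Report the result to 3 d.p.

Under bounded:
  x4 ∨ x2 = min(1, a+b) on (0.90, 0.71) = 1.00
  x5 ∧ x4 = max(0, a+b−1) on (0.53, 0.90) = 0.43
  (x4 ∨ x2) ∧ (x5 ∧ x4) = max(0, a+b−1) on (1.00, 0.43) = 0.43
  → value = 0.4300
Under standard min/max:
  x4 ∨ x2 = max(a, b) on (0.90, 0.71) = 0.90
  x5 ∧ x4 = min(a, b) on (0.53, 0.90) = 0.53
  (x4 ∨ x2) ∧ (x5 ∧ x4) = min(a, b) on (0.90, 0.53) = 0.53
  → value = 0.5300
|0.4300 − 0.5300| = 0.100

0.100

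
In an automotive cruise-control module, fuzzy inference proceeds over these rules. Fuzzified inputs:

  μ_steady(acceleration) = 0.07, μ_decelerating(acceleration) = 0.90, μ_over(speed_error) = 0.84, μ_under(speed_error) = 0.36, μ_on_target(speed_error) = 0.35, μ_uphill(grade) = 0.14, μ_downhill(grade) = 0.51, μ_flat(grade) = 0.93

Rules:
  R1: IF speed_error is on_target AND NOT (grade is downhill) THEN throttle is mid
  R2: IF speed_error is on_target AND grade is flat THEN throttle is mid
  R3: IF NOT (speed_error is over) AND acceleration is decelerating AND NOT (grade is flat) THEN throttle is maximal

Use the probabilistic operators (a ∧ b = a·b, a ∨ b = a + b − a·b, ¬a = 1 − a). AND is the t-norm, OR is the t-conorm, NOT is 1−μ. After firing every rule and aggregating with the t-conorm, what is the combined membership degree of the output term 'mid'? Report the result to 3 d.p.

0.441

R1: on_target=0.35, ¬downhill=1−0.51=0.49; AND[a·b] → w = 0.1715
R2: on_target=0.35, flat=0.93; AND[a·b] → w = 0.3255
R3: ¬over=1−0.84=0.16, decelerating=0.90, ¬flat=1−0.93=0.07; AND[a·b] → w = 0.0101
Rules with consequent 'mid': {R1, R2} → strengths 0.1715, 0.3255
Aggregate via t-conorm [a + b − a·b]: 0.4412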